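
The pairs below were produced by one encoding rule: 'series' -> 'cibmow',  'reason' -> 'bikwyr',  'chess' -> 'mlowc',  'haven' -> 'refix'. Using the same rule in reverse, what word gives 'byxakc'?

runway

Shifts by position in series: pos 0: s→c (+10), pos 1: e→i (+4), pos 2: r→b (+10), pos 3: i→m (+4) — repeating every 2. A repeating key of period 2 is used — shifts +10, +4 over and over.
Undoing it on byxakc: b−10=r, y−4=u, x−10=n, a−4=w, k−10=a, c−4=y.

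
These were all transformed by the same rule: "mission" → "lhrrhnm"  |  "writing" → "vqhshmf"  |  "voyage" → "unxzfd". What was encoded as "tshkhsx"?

Compare letters: m→l is +25, i→h is +25, s→r is +25 — a constant shift. Every letter moves 25 places later in the alphabet, wrapping around z→a.
Decoding tshkhsx: t−25=u, s−25=t, h−25=i, k−25=l, h−25=i, s−25=t, x−25=y.

utility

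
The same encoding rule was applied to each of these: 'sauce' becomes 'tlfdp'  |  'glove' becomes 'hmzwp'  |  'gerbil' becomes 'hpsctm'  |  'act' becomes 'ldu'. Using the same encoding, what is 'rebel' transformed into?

The shift depends on letter class: consonant s→t is +1, but vowel a→l is +11. Vowels shift forward by 11 and consonants shift forward by 1.
For rebel: r(cons)+1=s, e(vowel)+11=p, b(cons)+1=c, e(vowel)+11=p, l(cons)+1=m.

spcpm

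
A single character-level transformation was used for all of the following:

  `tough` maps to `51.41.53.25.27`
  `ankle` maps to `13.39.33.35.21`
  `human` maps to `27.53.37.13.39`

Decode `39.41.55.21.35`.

novel

With a=1..z=26, the number is 2·pos + 11.
Reversing it on 39.41.55.21.35: 39→(39−11)÷2=14=n, 41→(41−11)÷2=15=o, 55→(55−11)÷2=22=v, 21→(21−11)÷2=5=e, 35→(35−11)÷2=12=l.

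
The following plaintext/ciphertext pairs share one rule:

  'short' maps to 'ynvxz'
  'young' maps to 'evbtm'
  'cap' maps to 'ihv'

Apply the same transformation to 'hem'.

nls

The shift depends on letter class: consonant s→y is +6, but vowel o→v is +7. Two shifts are in play — +7 for a/e/i/o/u, +6 for every other letter.
On hem: h(cons)+6=n, e(vowel)+7=l, m(cons)+6=s.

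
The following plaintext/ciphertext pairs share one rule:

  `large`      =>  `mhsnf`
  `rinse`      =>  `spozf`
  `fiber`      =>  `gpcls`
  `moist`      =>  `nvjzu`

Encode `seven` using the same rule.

tlwlo

Shifts by position in large: pos 0: l→m (+1), pos 1: a→h (+7), pos 2: r→s (+1), pos 3: g→n (+7) — repeating every 2. A repeating key of period 2 is used — shifts +1, +7 over and over.
Applying it to seven: s+1=t, e+7=l, v+1=w, e+7=l, n+1=o.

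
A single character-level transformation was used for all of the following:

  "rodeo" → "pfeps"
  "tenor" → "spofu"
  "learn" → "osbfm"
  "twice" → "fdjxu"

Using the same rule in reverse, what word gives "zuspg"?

The output letters match the input read backwards, each shifted +1: rodeo reversed is oedor. Read the word backwards and shift each letter +1.
Decoding zuspg: shift back: z−1=y, u−1=t, s−1=r, p−1=o, g−1=f → ytrof; then reverse → forty.

forty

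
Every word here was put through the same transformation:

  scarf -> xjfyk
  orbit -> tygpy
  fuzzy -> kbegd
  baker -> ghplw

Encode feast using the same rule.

klfzy

Shifts by position in scarf: pos 0: s→x (+5), pos 1: c→j (+7), pos 2: a→f (+5), pos 3: r→y (+7) — repeating every 2. It's a Vigenère-style cipher with numeric key [5,7]: position i shifts by key[i mod 2].
Applying it to feast: f+5=k, e+7=l, a+5=f, s+7=z, t+5=y.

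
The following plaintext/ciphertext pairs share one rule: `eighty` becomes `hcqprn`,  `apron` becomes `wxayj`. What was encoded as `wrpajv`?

margin

Read the word backwards and shift each letter +9.
Undoing it on wrpajv: shift back: w−9=n, r−9=i, p−9=g, a−9=r, j−9=a, v−9=m → nigram; then reverse → margin.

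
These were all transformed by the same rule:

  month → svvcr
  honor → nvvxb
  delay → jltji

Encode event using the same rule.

In month: m→s is +6, o→v is +7, n→v is +8, t→c is +9 — the shift increases by 1 each position. Letter i (0-indexed) is shifted by i+6, so successive shifts are 6, 7, 8, ….
For event: e+6=k, v+7=c, e+8=m, n+9=w, t+10=d.

kcmwd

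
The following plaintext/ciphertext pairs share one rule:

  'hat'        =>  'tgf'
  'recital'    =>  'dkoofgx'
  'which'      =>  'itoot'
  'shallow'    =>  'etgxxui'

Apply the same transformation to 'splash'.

The shift depends on letter class: consonant h→t is +12, but vowel a→g is +6. Two shifts are in play — +6 for a/e/i/o/u, +12 for every other letter.
On splash: s(cons)+12=e, p(cons)+12=b, l(cons)+12=x, a(vowel)+6=g, s(cons)+12=e, h(cons)+12=t.

ebxget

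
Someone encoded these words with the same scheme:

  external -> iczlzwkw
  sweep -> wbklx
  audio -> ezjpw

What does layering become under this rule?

pfelzrxr

In external: e→i is +4, x→c is +5, t→z is +6, e→l is +7 — the shift increases by 1 each position. Letter i (0-indexed) is shifted by i+4, so successive shifts are 4, 5, 6, ….
For layering: l+4=p, a+5=f, y+6=e, e+7=l, r+8=z, i+9=r, n+10=x, g+11=r.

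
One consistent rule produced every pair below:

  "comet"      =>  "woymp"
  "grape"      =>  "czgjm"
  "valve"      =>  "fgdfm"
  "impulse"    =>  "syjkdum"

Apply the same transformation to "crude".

This is an affine cipher: with a=0,…,z=25, each position x becomes (21x+6) mod 26.
On crude: c(2)→21·2+6≡22=w; r(17)→21·17+6≡25=z; u(20)→21·20+6≡10=k; d(3)→21·3+6≡17=r; e(4)→21·4+6≡12=m (all mod 26).

wzkrm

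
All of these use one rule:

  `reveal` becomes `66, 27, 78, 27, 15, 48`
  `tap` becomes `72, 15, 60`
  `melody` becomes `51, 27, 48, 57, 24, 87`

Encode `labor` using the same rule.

48, 15, 18, 57, 66

Each letter becomes 3×(its alphabet position, a=1..z=26) + 12.
For labor: l=12→48, a=1→15, b=2→18, o=15→57, r=18→66.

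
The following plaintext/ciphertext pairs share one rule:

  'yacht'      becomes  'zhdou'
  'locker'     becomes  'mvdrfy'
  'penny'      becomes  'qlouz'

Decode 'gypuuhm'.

frontal

It's a Vigenère-style cipher with numeric key [1,7]: position i shifts by key[i mod 2].
Undoing it on gypuuhm: g−1=f, y−7=r, p−1=o, u−7=n, u−1=t, h−7=a, m−1=l.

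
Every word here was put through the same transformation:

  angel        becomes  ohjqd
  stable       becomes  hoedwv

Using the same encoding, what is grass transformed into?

The output letters match the input read backwards, each shifted +3: angel reversed is legna. The word is reversed, then every letter is shifted forward by 3.
For grass: reverse → ssarg; then shift: s+3=v, s+3=v, a+3=d, r+3=u, g+3=j.

vvduj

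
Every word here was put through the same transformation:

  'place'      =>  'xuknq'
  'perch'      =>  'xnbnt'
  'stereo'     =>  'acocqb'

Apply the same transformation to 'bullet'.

jdvwqg

In place: p→x is +8, l→u is +9, a→k is +10, c→n is +11 — the shift increases by 1 each position. Letter i (0-indexed) is shifted by i+8, so successive shifts are 8, 9, 10, ….
Applying it to bullet: b+8=j, u+9=d, l+10=v, l+11=w, e+12=q, t+13=g.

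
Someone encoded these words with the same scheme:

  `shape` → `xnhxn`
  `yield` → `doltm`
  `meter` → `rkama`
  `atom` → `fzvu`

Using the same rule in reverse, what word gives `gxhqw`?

brain

Each letter shifts forward by (position + 5), i.e. 5, 6, 7, … — the shift grows by one for each successive letter.
Decoding gxhqw: g−5=b, x−6=r, h−7=a, q−8=i, w−9=n.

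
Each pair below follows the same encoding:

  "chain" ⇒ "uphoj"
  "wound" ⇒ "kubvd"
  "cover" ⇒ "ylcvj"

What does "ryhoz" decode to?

shark

The output letters match the input read backwards, each shifted +7: chain reversed is niahc. Read the word backwards and shift each letter +7.
Reversing it on ryhoz: shift back: r−7=k, y−7=r, h−7=a, o−7=h, z−7=s → krahs; then reverse → shark.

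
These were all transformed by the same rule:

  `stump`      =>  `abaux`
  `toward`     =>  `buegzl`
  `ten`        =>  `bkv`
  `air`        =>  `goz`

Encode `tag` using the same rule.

bgo

Two shifts are in play — +6 for a/e/i/o/u, +8 for every other letter.
On tag: t(cons)+8=b, a(vowel)+6=g, g(cons)+8=o.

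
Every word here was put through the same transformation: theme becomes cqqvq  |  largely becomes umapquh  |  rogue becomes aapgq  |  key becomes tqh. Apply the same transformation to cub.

The shift depends on letter class: consonant t→c is +9, but vowel e→q is +12. The rule splits by letter class: vowels +12, consonants +9.
Applying it to cub: c(cons)+9=l, u(vowel)+12=g, b(cons)+9=k.

lgk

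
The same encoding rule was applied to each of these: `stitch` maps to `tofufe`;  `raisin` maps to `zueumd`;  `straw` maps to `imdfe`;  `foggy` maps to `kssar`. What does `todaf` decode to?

The output letters match the input read backwards, each shifted +12: stitch reversed is hctits. Read the word backwards and shift each letter +12.
Undoing it on todaf: shift back: t−12=h, o−12=c, d−12=r, a−12=o, f−12=t → hcrot; then reverse → torch.

torch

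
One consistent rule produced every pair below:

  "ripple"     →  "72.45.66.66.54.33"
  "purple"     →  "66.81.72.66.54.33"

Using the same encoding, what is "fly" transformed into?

r(#18)→72 and i(#9)→45: differences scale by 3, so n = 3·pos + 18. The formula is n = 3×(alphabet index, a=1) + 18.
For fly: f=6→36, l=12→54, y=25→93.

36.54.93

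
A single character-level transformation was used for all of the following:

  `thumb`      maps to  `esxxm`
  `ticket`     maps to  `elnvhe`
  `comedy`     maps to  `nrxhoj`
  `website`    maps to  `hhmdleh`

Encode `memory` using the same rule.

The rule splits by letter class: vowels +3, consonants +11.
For memory: m(cons)+11=x, e(vowel)+3=h, m(cons)+11=x, o(vowel)+3=r, r(cons)+11=c, y(cons)+11=j.

xhxrcj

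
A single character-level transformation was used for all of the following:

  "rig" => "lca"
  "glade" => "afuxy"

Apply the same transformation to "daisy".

xucms

Compare letters: r→l is +20, i→c is +20, g→a is +20 — a constant shift. Each letter is shifted forward by 20 in the alphabet (a Caesar shift of +20).
For daisy: d+20=x, a+20=u, i+20=c, s+20=m, y+20=s.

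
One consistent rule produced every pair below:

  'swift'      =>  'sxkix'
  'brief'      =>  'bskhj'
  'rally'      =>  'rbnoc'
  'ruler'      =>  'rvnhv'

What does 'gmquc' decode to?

glory

In swift: s→s is +0, w→x is +1, i→k is +2, f→i is +3 — the shift increases by 1 each position. The shift increases by 1 at each position, starting from +0: 0, 1, 2, ….
Decoding gmquc: g−0=g, m−1=l, q−2=o, u−3=r, c−4=y.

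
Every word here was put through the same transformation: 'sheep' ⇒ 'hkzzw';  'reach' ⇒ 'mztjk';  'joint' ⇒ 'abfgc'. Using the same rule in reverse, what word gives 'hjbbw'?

s(18)→h(7) and h(7)→k(10) fit y≡21x+19 (mod 26); the inverse of 21 mod 26 is 5. Treating letters as 0–25, the rule is x ↦ 21x + 19 (mod 26).
Decoding hjbbw: h(7)→5·(7−19)≡18=s; j(9)→5·(9−19)≡2=c; b(1)→5·(1−19)≡14=o; b(1)→5·(1−19)≡14=o; w(22)→5·(22−19)≡15=p (all mod 26).

scoop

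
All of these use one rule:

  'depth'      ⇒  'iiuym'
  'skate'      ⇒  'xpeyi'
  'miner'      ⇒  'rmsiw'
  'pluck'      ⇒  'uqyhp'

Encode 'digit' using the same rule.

imlmy

The rule splits by letter class: vowels +4, consonants +5.
Applying it to digit: d(cons)+5=i, i(vowel)+4=m, g(cons)+5=l, i(vowel)+4=m, t(cons)+5=y.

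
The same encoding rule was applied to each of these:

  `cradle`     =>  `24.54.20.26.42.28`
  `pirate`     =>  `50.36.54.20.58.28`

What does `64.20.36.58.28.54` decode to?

The formula is n = 2×(alphabet index, a=1) + 18.
Undoing it on 64.20.36.58.28.54: 64→(64−18)÷2=23=w, 20→(20−18)÷2=1=a, 36→(36−18)÷2=9=i, 58→(58−18)÷2=20=t, 28→(28−18)÷2=5=e, 54→(54−18)÷2=18=r.

waiter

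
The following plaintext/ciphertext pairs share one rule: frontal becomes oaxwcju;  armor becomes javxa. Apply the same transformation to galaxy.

pjujgh

This is a Caesar cipher with shift 9.
On galaxy: g+9=p, a+9=j, l+9=u, a+9=j, x+9=g, y+9=h.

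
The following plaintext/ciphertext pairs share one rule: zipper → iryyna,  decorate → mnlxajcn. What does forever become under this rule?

oxanena

It's a constant shift of +9 (ROT9).
On forever: f+9=o, o+9=x, r+9=a, e+9=n, v+9=e, e+9=n, r+9=a.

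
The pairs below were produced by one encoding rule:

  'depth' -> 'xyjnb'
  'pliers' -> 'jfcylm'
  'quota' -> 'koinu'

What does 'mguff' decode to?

Compare letters: d→x is +20, e→y is +20, p→j is +20 — a constant shift. This is a Caesar cipher with shift 20.
Reversing it on mguff: m−20=s, g−20=m, u−20=a, f−20=l, f−20=l.

small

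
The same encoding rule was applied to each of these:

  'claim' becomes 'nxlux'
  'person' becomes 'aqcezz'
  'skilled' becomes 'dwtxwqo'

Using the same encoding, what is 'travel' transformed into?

It's a Vigenère-style cipher with numeric key [11,12]: position i shifts by key[i mod 2].
Applying it to travel: t+11=e, r+12=d, a+11=l, v+12=h, e+11=p, l+12=x.

edlhpx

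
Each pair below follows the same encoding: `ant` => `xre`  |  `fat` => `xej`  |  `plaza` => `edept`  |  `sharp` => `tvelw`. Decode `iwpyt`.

The output letters match the input read backwards, each shifted +4: ant reversed is tna. Two steps: reverse the string, then apply a Caesar shift of +4.
Undoing it on iwpyt: shift back: i−4=e, w−4=s, p−4=l, y−4=u, t−4=p → eslup; then reverse → pulse.

pulse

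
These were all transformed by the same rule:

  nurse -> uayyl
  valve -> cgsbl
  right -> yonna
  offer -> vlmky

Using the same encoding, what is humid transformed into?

oatok

Shifts by position in nurse: pos 0: n→u (+7), pos 1: u→a (+6), pos 2: r→y (+7), pos 3: s→y (+6) — repeating every 2. A repeating key of period 2 is used — shifts +7, +6 over and over.
Applying it to humid: h+7=o, u+6=a, m+7=t, i+6=o, d+7=k.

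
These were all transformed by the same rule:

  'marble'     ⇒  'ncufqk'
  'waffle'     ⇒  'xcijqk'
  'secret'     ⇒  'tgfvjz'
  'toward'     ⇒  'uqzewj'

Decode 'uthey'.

The shift increases by 1 at each position, starting from +1: 1, 2, 3, ….
Reversing it on uthey: u−1=t, t−2=r, h−3=e, e−4=a, y−5=t.

treat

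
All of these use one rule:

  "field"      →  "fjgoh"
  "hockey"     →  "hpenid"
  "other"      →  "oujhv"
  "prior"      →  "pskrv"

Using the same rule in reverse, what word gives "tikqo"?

think

In field: f→f is +0, i→j is +1, e→g is +2, l→o is +3 — the shift increases by 1 each position. The shift increases by 1 at each position, starting from +0: 0, 1, 2, ….
Undoing it on tikqo: t−0=t, i−1=h, k−2=i, q−3=n, o−4=k.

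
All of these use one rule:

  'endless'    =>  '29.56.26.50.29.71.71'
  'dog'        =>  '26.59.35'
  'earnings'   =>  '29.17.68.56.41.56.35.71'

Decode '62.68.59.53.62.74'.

The formula is n = 3×(alphabet index, a=1) + 14.
Undoing it on 62.68.59.53.62.74: 62→(62−14)÷3=16=p, 68→(68−14)÷3=18=r, 59→(59−14)÷3=15=o, 53→(53−14)÷3=13=m, 62→(62−14)÷3=16=p, 74→(74−14)÷3=20=t.

prompt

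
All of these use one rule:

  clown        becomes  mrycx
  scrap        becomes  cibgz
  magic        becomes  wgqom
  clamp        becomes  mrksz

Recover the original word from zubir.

Shifts by position in clown: pos 0: c→m (+10), pos 1: l→r (+6), pos 2: o→y (+10), pos 3: w→c (+6) — repeating every 2. A repeating key of period 2 is used — shifts +10, +6 over and over.
Undoing it on zubir: z−10=p, u−6=o, b−10=r, i−6=c, r−10=h.

porch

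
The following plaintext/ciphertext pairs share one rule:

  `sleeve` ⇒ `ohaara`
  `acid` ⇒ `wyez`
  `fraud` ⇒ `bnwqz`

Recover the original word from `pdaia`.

theme

Compare letters: s→o is +22, l→h is +22, e→a is +22 — a constant shift. It's a constant shift of +22 (ROT22).
Decoding pdaia: p−22=t, d−22=h, a−22=e, i−22=m, a−22=e.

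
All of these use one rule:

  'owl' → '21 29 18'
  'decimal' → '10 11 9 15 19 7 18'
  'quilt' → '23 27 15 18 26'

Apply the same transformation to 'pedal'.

o is letter #15 and maps to 21: an offset of 6. The number is (letter's place in the alphabet, a=1) + 6.
On pedal: p=16→22, e=5→11, d=4→10, a=1→7, l=12→18.

22 11 10 7 18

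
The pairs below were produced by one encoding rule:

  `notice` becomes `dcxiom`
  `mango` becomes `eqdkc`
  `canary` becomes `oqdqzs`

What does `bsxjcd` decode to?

n(13)→d(3) and o(14)→c(2) fit y≡25x+16 (mod 26); the inverse of 25 mod 26 is 25. Treating letters as 0–25, the rule is x ↦ 25x + 16 (mod 26).
Decoding bsxjcd: b(1)→25·(1−16)≡15=p; s(18)→25·(18−16)≡24=y; x(23)→25·(23−16)≡19=t; j(9)→25·(9−16)≡7=h; c(2)→25·(2−16)≡14=o; d(3)→25·(3−16)≡13=n (all mod 26).

python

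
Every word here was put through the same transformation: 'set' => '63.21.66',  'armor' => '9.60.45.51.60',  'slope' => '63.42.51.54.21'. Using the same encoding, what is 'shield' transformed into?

s(#19)→63 and e(#5)→21: differences scale by 3, so n = 3·pos + 6. Each letter becomes 3×(its alphabet position, a=1..z=26) + 6.
Applying it to shield: s=19→63, h=8→30, i=9→33, e=5→21, l=12→42, d=4→18.

63.30.33.21.42.18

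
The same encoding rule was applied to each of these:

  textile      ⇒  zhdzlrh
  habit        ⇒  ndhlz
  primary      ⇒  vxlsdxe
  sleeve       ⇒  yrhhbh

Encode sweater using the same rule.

The shift depends on letter class: consonant t→z is +6, but vowel e→h is +3. The rule splits by letter class: vowels +3, consonants +6.
On sweater: s(cons)+6=y, w(cons)+6=c, e(vowel)+3=h, a(vowel)+3=d, t(cons)+6=z, e(vowel)+3=h, r(cons)+6=x.

ychdzhx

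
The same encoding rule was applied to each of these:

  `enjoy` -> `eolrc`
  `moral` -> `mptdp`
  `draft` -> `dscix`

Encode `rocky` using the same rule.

Each letter shifts forward by its position index (0, 1, 2, …) — the shift grows by one for each successive letter.
For rocky: r+0=r, o+1=p, c+2=e, k+3=n, y+4=c.

rpenc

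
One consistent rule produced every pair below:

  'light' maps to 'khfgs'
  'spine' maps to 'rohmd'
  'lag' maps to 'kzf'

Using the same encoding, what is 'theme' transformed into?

Each letter is shifted forward by 25 in the alphabet (a Caesar shift of +25).
Applying it to theme: t+25=s, h+25=g, e+25=d, m+25=l, e+25=d.

sgdld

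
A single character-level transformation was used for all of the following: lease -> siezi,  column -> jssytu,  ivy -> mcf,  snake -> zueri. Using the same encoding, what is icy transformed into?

The shift depends on letter class: consonant l→s is +7, but vowel e→i is +4. Vowels shift forward by 4 and consonants shift forward by 7.
Applying it to icy: i(vowel)+4=m, c(cons)+7=j, y(cons)+7=f.

mjf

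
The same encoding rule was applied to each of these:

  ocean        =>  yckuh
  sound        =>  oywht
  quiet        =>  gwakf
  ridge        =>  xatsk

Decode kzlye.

o(14)→y(24) and c(2)→c(2) fit y≡17x+20 (mod 26); the inverse of 17 mod 26 is 23. This is an affine cipher: with a=0,…,z=25, each position x becomes (17x+20) mod 26.
Undoing it on kzlye: k(10)→23·(10−20)≡4=e; z(25)→23·(25−20)≡11=l; l(11)→23·(11−20)≡1=b; y(24)→23·(24−20)≡14=o; e(4)→23·(4−20)≡22=w (all mod 26).

elbow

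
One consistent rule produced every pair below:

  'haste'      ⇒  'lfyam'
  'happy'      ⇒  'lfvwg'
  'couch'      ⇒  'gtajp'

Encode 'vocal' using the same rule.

In haste: h→l is +4, a→f is +5, s→y is +6, t→a is +7 — the shift increases by 1 each position. Each letter shifts forward by (position + 4), i.e. 4, 5, 6, … — the shift grows by one for each successive letter.
Applying it to vocal: v+4=z, o+5=t, c+6=i, a+7=h, l+8=t.

ztiht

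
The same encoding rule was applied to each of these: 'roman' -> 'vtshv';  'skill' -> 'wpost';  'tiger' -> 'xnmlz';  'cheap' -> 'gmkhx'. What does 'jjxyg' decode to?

ferry

The shift increases by 1 at each position, starting from +4: 4, 5, 6, ….
Reversing it on jjxyg: j−4=f, j−5=e, x−6=r, y−7=r, g−8=y.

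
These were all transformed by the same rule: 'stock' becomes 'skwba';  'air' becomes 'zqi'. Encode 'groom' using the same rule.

The output letters match the input read backwards, each shifted +8: stock reversed is kcots. Two steps: reverse the string, then apply a Caesar shift of +8.
On groom: reverse → moorg; then shift: m+8=u, o+8=w, o+8=w, r+8=z, g+8=o.

uwwzo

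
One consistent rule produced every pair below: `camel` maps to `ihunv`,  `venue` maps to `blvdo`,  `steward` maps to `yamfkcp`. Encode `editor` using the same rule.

kkqcyc

In camel: c→i is +6, a→h is +7, m→u is +8, e→n is +9 — the shift increases by 1 each position. Letter i (0-indexed) is shifted by i+6, so successive shifts are 6, 7, 8, ….
On editor: e+6=k, d+7=k, i+8=q, t+9=c, o+10=y, r+11=c.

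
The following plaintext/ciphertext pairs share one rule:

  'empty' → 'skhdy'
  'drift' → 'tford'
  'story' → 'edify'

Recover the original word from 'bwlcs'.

Each letter's alphabet position (a=0..z=25) is mapped through 25·x+22 mod 26 — an affine cipher.
Reversing it on bwlcs: b(1)→25·(1−22)≡21=v; w(22)→25·(22−22)≡0=a; l(11)→25·(11−22)≡11=l; c(2)→25·(2−22)≡20=u; s(18)→25·(18−22)≡4=e (all mod 26).

value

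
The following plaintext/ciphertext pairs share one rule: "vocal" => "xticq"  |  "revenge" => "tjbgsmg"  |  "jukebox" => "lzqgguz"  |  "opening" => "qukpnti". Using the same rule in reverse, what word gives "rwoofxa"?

primary

Shifts by position in vocal: pos 0: v→x (+2), pos 1: o→t (+5), pos 2: c→i (+6), pos 3: a→c (+2), pos 4: l→q (+5) — repeating every 3. The shifts repeat in a cycle of length 3: positions 0,1,… shift by +2, +5, +6, then the pattern repeats.
Undoing it on rwoofxa: r−2=p, w−5=r, o−6=i, o−2=m, f−5=a, x−6=r, a−2=y.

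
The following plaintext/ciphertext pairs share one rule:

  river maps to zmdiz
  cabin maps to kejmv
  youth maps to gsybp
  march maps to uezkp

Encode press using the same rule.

xziaa

The shift depends on letter class: consonant r→z is +8, but vowel i→m is +4. Two shifts are in play — +4 for a/e/i/o/u, +8 for every other letter.
On press: p(cons)+8=x, r(cons)+8=z, e(vowel)+4=i, s(cons)+8=a, s(cons)+8=a.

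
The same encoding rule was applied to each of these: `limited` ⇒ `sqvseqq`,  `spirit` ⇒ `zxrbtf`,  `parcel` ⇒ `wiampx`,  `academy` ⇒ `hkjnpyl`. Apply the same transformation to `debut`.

kmkee

In limited: l→s is +7, i→q is +8, m→v is +9, i→s is +10 — the shift increases by 1 each position. The shift increases by 1 at each position, starting from +7: 7, 8, 9, ….
Applying it to debut: d+7=k, e+8=m, b+9=k, u+10=e, t+11=e.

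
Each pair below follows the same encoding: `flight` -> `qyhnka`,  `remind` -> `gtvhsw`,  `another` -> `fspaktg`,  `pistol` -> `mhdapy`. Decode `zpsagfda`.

contrast

f(5)→q(16) and l(11)→y(24) fit y≡23x+5 (mod 26); the inverse of 23 mod 26 is 17. Treating letters as 0–25, the rule is x ↦ 23x + 5 (mod 26).
Decoding zpsagfda: z(25)→17·(25−5)≡2=c; p(15)→17·(15−5)≡14=o; s(18)→17·(18−5)≡13=n; a(0)→17·(0−5)≡19=t; g(6)→17·(6−5)≡17=r; f(5)→17·(5−5)≡0=a; d(3)→17·(3−5)≡18=s; a(0)→17·(0−5)≡19=t (all mod 26).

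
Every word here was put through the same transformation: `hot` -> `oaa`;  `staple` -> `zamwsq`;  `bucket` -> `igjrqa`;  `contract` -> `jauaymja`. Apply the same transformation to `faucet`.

The shift depends on letter class: consonant h→o is +7, but vowel o→a is +12. The rule splits by letter class: vowels +12, consonants +7.
On faucet: f(cons)+7=m, a(vowel)+12=m, u(vowel)+12=g, c(cons)+7=j, e(vowel)+12=q, t(cons)+7=a.

mmgjqa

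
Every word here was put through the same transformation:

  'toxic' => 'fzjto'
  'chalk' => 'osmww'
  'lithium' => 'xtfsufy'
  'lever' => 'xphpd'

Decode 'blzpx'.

panel

Shifts by position in toxic: pos 0: t→f (+12), pos 1: o→z (+11), pos 2: x→j (+12), pos 3: i→t (+11) — repeating every 2. A repeating key of period 2 is used — shifts +12, +11 over and over.
Undoing it on blzpx: b−12=p, l−11=a, z−12=n, p−11=e, x−12=l.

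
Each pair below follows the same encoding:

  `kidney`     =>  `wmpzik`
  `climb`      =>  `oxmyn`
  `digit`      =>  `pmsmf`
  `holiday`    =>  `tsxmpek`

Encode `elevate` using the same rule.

The shift depends on letter class: consonant k→w is +12, but vowel i→m is +4. Two shifts are in play — +4 for a/e/i/o/u, +12 for every other letter.
Applying it to elevate: e(vowel)+4=i, l(cons)+12=x, e(vowel)+4=i, v(cons)+12=h, a(vowel)+4=e, t(cons)+12=f, e(vowel)+4=i.

ixihefi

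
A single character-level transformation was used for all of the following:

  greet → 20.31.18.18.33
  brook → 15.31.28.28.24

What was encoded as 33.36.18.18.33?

Letters become their 1-based position plus 13 (so a→14, b→15, …).
Decoding 33.36.18.18.33: 33→(33−13)÷1=20=t, 36→(36−13)÷1=23=w, 18→(18−13)÷1=5=e, 18→(18−13)÷1=5=e, 33→(33−13)÷1=20=t.

tweet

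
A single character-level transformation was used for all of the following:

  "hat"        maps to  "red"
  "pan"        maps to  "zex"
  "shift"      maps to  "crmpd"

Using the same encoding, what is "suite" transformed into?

cymdi

Vowels shift forward by 4 and consonants shift forward by 10.
Applying it to suite: s(cons)+10=c, u(vowel)+4=y, i(vowel)+4=m, t(cons)+10=d, e(vowel)+4=i.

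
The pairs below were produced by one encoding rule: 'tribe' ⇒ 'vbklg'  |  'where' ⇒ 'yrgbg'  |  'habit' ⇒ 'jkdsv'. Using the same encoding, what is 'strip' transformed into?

udtsr

A repeating key of period 2 is used — shifts +2, +10 over and over.
On strip: s+2=u, t+10=d, r+2=t, i+10=s, p+2=r.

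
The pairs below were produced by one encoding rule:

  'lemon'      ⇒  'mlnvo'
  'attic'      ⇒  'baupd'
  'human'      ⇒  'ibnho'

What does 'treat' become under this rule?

uyfhu

A repeating key of period 2 is used — shifts +1, +7 over and over.
For treat: t+1=u, r+7=y, e+1=f, a+7=h, t+1=u.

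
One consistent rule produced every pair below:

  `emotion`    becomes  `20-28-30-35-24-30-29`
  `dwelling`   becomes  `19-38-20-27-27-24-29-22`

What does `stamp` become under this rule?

e is letter #5 and maps to 20: an offset of 15. Letters become their 1-based position plus 15 (so a→16, b→17, …).
On stamp: s=19→34, t=20→35, a=1→16, m=13→28, p=16→31.

34-35-16-28-31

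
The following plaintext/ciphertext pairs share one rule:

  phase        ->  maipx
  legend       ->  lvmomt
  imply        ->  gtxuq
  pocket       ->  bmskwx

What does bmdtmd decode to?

The output letters match the input read backwards, each shifted +8: phase reversed is esahp. Read the word backwards and shift each letter +8.
Decoding bmdtmd: shift back: b−8=t, m−8=e, d−8=v, t−8=l, m−8=e, d−8=v → tevlev; then reverse → velvet.

velvet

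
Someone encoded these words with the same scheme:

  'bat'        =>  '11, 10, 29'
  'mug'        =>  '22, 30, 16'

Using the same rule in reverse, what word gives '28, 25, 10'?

spa

b is letter #2 and maps to 11: an offset of 9. The number is (letter's place in the alphabet, a=1) + 9.
Reversing it on 28, 25, 10: 28→(28−9)÷1=19=s, 25→(25−9)÷1=16=p, 10→(10−9)÷1=1=a.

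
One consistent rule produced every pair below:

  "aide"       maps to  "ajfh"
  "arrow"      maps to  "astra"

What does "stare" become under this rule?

In aide: a→a is +0, i→j is +1, d→f is +2, e→h is +3 — the shift increases by 1 each position. The shift increases by 1 at each position, starting from +0: 0, 1, 2, ….
On stare: s+0=s, t+1=u, a+2=c, r+3=u, e+4=i.

sucui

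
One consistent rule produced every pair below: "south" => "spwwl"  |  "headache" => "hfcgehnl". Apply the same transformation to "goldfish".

gpngjnyo

Each letter shifts forward by its position index (0, 1, 2, …) — the shift grows by one for each successive letter.
On goldfish: g+0=g, o+1=p, l+2=n, d+3=g, f+4=j, i+5=n, s+6=y, h+7=o.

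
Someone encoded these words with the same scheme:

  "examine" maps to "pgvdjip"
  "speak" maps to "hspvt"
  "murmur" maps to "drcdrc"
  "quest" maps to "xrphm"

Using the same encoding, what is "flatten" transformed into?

uyvmmpi

e(4)→p(15) and x(23)→g(6) fit y≡5x+21 (mod 26); the inverse of 5 mod 26 is 21. Each letter's alphabet position (a=0..z=25) is mapped through 5·x+21 mod 26 — an affine cipher.
On flatten: f(5)→5·5+21≡20=u; l(11)→5·11+21≡24=y; a(0)→5·0+21≡21=v; t(19)→5·19+21≡12=m; t(19)→5·19+21≡12=m; e(4)→5·4+21≡15=p; n(13)→5·13+21≡8=i (all mod 26).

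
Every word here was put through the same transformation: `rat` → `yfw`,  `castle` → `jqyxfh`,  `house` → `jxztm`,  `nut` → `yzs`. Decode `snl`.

The output letters match the input read backwards, each shifted +5: rat reversed is tar. Two steps: reverse the string, then apply a Caesar shift of +5.
Reversing it on snl: shift back: s−5=n, n−5=i, l−5=g → nig; then reverse → gin.

gin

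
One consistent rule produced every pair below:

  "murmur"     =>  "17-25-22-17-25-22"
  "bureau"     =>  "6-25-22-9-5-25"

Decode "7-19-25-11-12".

m is letter #13 and maps to 17: an offset of 4. Letters become their 1-based position plus 4 (so a→5, b→6, …).
Reversing it on 7-19-25-11-12: 7→(7−4)÷1=3=c, 19→(19−4)÷1=15=o, 25→(25−4)÷1=21=u, 11→(11−4)÷1=7=g, 12→(12−4)÷1=8=h.

cough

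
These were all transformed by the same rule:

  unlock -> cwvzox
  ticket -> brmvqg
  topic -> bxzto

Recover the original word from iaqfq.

argue

In unlock: u→c is +8, n→w is +9, l→v is +10, o→z is +11 — the shift increases by 1 each position. Letter i (0-indexed) is shifted by i+8, so successive shifts are 8, 9, 10, ….
Decoding iaqfq: i−8=a, a−9=r, q−10=g, f−11=u, q−12=e.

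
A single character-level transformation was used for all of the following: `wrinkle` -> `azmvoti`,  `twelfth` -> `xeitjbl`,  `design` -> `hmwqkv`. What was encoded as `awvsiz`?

A repeating key of period 2 is used — shifts +4, +8 over and over.
Reversing it on awvsiz: a−4=w, w−8=o, v−4=r, s−8=k, i−4=e, z−8=r.

worker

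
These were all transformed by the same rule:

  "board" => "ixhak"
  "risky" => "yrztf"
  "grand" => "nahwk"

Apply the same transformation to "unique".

Shifts by position in board: pos 0: b→i (+7), pos 1: o→x (+9), pos 2: a→h (+7), pos 3: r→a (+9) — repeating every 2. The shifts repeat in a cycle of length 2: positions 0,1,… shift by +7, +9, then the pattern repeats.
On unique: u+7=b, n+9=w, i+7=p, q+9=z, u+7=b, e+9=n.

bwpzbn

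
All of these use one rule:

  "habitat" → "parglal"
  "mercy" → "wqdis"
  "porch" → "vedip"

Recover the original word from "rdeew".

broom

h(7)→p(15) and a(0)→a(0) fit y≡17x+0 (mod 26); the inverse of 17 mod 26 is 23. This is an affine cipher: with a=0,…,z=25, each position x becomes (17x+0) mod 26.
Decoding rdeew: r(17)→23·(17−0)≡1=b; d(3)→23·(3−0)≡17=r; e(4)→23·(4−0)≡14=o; e(4)→23·(4−0)≡14=o; w(22)→23·(22−0)≡12=m (all mod 26).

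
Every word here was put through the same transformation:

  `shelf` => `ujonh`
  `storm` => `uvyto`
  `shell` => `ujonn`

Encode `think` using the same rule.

The shift depends on letter class: consonant s→u is +2, but vowel e→o is +10. Vowels shift forward by 10 and consonants shift forward by 2.
Applying it to think: t(cons)+2=v, h(cons)+2=j, i(vowel)+10=s, n(cons)+2=p, k(cons)+2=m.

vjspm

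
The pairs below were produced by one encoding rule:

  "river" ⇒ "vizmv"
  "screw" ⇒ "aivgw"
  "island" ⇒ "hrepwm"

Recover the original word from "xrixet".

The output letters match the input read backwards, each shifted +4: river reversed is revir. Read the word backwards and shift each letter +4.
Decoding xrixet: shift back: x−4=t, r−4=n, i−4=e, x−4=t, e−4=a, t−4=p → tnetap; then reverse → patent.

patent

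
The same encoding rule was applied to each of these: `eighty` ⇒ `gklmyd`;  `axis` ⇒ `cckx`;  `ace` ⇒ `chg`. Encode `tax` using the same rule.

The shift depends on letter class: consonant g→l is +5, but vowel e→g is +2. Vowels shift forward by 2 and consonants shift forward by 5.
On tax: t(cons)+5=y, a(vowel)+2=c, x(cons)+5=c.

ycc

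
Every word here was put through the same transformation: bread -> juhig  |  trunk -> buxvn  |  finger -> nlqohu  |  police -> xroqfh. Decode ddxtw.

vault

Shifts by position in bread: pos 0: b→j (+8), pos 1: r→u (+3), pos 2: e→h (+3), pos 3: a→i (+8), pos 4: d→g (+3) — repeating every 3. The shifts repeat in a cycle of length 3: positions 0,1,… shift by +8, +3, +3, then the pattern repeats.
Reversing it on ddxtw: d−8=v, d−3=a, x−3=u, t−8=l, w−3=t.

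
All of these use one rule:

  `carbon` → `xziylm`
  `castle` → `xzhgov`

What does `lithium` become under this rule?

orgsrfn

Each pair mirrors across the alphabet (c↔x, a↔z, r↔i): positions sum to 25. This is the alphabet-reversal cipher (Atbash): a becomes z, b becomes y, etc.
For lithium: l↔o, i↔r, t↔g, h↔s, i↔r, u↔f, m↔n.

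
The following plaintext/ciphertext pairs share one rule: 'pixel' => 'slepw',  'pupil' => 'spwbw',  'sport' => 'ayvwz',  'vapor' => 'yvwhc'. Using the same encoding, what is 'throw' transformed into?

dvyoa

The output letters match the input read backwards, each shifted +7: pixel reversed is lexip. Read the word backwards and shift each letter +7.
For throw: reverse → worht; then shift: w+7=d, o+7=v, r+7=y, h+7=o, t+7=a.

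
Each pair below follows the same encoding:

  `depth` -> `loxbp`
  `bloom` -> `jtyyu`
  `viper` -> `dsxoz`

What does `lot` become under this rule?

The rule splits by letter class: vowels +10, consonants +8.
On lot: l(cons)+8=t, o(vowel)+10=y, t(cons)+8=b.

tyb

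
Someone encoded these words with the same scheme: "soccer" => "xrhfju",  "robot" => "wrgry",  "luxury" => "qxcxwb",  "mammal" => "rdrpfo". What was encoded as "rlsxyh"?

minute

Shifts by position in soccer: pos 0: s→x (+5), pos 1: o→r (+3), pos 2: c→h (+5), pos 3: c→f (+3) — repeating every 2. The shifts repeat in a cycle of length 2: positions 0,1,… shift by +5, +3, then the pattern repeats.
Reversing it on rlsxyh: r−5=m, l−3=i, s−5=n, x−3=u, y−5=t, h−3=e.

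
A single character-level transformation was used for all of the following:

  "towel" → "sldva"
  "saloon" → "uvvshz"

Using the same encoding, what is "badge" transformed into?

lnkhi

The output letters match the input read backwards, each shifted +7: towel reversed is lewot. Two steps: reverse the string, then apply a Caesar shift of +7.
Applying it to badge: reverse → egdab; then shift: e+7=l, g+7=n, d+7=k, a+7=h, b+7=i.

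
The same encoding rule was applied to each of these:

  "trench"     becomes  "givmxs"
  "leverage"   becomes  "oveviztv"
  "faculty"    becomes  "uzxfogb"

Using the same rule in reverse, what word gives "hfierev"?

Each pair mirrors across the alphabet (t↔g, r↔i, e↔v): positions sum to 25. Letters are reflected about the middle of the alphabet (position → 25−position): Atbash.
Undoing it on hfierev: h↔s, f↔u, i↔r, e↔v, r↔i, e↔v, v↔e.

survive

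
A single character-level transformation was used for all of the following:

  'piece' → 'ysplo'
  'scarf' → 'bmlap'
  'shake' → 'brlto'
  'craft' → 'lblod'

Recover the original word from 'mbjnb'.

dryer

Shifts by position in piece: pos 0: p→y (+9), pos 1: i→s (+10), pos 2: e→p (+11), pos 3: c→l (+9), pos 4: e→o (+10) — repeating every 3. A repeating key of period 3 is used — shifts +9, +10, +11 over and over.
Undoing it on mbjnb: m−9=d, b−10=r, j−11=y, n−9=e, b−10=r.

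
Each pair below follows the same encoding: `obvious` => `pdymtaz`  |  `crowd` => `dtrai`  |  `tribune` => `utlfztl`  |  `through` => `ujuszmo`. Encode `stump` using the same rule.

In obvious: o→p is +1, b→d is +2, v→y is +3, i→m is +4 — the shift increases by 1 each position. The shift increases by 1 at each position, starting from +1: 1, 2, 3, ….
For stump: s+1=t, t+2=v, u+3=x, m+4=q, p+5=u.

tvxqu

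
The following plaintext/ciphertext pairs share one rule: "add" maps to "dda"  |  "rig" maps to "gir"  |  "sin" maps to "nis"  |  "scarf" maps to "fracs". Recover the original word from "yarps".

spray

The output letters match the input read backwards: add reversed is dda. The word is simply reversed.
Decoding yarps: then reverse → spray.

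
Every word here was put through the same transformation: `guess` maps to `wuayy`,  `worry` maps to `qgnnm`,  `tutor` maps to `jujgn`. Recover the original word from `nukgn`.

rumor

g(6)→w(22) and u(20)→u(20) fit y≡11x+8 (mod 26); the inverse of 11 mod 26 is 19. Treating letters as 0–25, the rule is x ↦ 11x + 8 (mod 26).
Decoding nukgn: n(13)→19·(13−8)≡17=r; u(20)→19·(20−8)≡20=u; k(10)→19·(10−8)≡12=m; g(6)→19·(6−8)≡14=o; n(13)→19·(13−8)≡17=r (all mod 26).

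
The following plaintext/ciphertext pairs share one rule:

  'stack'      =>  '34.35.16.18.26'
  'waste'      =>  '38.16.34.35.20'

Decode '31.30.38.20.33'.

power

s is letter #19 and maps to 34: an offset of 15. The number is (letter's place in the alphabet, a=1) + 15.
Decoding 31.30.38.20.33: 31→(31−15)÷1=16=p, 30→(30−15)÷1=15=o, 38→(38−15)÷1=23=w, 20→(20−15)÷1=5=e, 33→(33−15)÷1=18=r.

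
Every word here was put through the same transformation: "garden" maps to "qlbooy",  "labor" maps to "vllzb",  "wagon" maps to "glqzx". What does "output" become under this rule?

yfdaee

Shifts by position in garden: pos 0: g→q (+10), pos 1: a→l (+11), pos 2: r→b (+10), pos 3: d→o (+11) — repeating every 2. The shifts repeat in a cycle of length 2: positions 0,1,… shift by +10, +11, then the pattern repeats.
On output: o+10=y, u+11=f, t+10=d, p+11=a, u+10=e, t+11=e.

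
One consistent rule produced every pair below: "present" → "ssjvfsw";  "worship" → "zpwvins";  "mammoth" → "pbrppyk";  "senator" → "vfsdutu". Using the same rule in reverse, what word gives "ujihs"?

rider

Shifts by position in present: pos 0: p→s (+3), pos 1: r→s (+1), pos 2: e→j (+5), pos 3: s→v (+3), pos 4: e→f (+1), pos 5: n→s (+5) — repeating every 3. A repeating key of period 3 is used — shifts +3, +1, +5 over and over.
Decoding ujihs: u−3=r, j−1=i, i−5=d, h−3=e, s−1=r.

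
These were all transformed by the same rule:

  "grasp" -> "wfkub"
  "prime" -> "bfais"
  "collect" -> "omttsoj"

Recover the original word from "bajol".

g(6)→w(22) and r(17)→f(5) fit y≡15x+10 (mod 26); the inverse of 15 mod 26 is 7. Treating letters as 0–25, the rule is x ↦ 15x + 10 (mod 26).
Reversing it on bajol: b(1)→7·(1−10)≡15=p; a(0)→7·(0−10)≡8=i; j(9)→7·(9−10)≡19=t; o(14)→7·(14−10)≡2=c; l(11)→7·(11−10)≡7=h (all mod 26).

pitch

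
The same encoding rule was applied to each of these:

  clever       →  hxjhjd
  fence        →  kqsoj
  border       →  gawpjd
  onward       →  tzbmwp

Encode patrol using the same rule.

Shifts by position in clever: pos 0: c→h (+5), pos 1: l→x (+12), pos 2: e→j (+5), pos 3: v→h (+12) — repeating every 2. A repeating key of period 2 is used — shifts +5, +12 over and over.
On patrol: p+5=u, a+12=m, t+5=y, r+12=d, o+5=t, l+12=x.

umydtx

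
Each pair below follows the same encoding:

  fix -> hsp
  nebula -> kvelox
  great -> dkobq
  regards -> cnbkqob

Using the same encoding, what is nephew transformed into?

The output letters match the input read backwards, each shifted +10: fix reversed is xif. The word is reversed, then every letter is shifted forward by 10.
On nephew: reverse → wehpen; then shift: w+10=g, e+10=o, h+10=r, p+10=z, e+10=o, n+10=x.

gorzox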